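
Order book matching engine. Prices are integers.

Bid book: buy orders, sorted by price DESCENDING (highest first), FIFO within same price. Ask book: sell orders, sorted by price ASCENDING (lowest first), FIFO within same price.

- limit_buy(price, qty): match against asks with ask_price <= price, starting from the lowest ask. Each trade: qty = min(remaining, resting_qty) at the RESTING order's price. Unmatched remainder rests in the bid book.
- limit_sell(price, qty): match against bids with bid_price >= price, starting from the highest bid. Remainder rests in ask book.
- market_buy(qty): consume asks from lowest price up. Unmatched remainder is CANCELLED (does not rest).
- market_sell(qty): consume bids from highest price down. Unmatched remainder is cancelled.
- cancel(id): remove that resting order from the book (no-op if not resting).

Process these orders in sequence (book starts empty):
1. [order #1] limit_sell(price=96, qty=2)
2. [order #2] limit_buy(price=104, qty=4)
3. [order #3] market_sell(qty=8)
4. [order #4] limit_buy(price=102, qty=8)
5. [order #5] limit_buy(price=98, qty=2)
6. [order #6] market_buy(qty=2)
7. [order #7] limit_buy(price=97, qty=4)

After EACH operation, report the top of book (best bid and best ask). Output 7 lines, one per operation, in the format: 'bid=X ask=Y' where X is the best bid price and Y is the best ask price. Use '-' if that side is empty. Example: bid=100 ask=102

Answer: bid=- ask=96
bid=104 ask=-
bid=- ask=-
bid=102 ask=-
bid=102 ask=-
bid=102 ask=-
bid=102 ask=-

Derivation:
After op 1 [order #1] limit_sell(price=96, qty=2): fills=none; bids=[-] asks=[#1:2@96]
After op 2 [order #2] limit_buy(price=104, qty=4): fills=#2x#1:2@96; bids=[#2:2@104] asks=[-]
After op 3 [order #3] market_sell(qty=8): fills=#2x#3:2@104; bids=[-] asks=[-]
After op 4 [order #4] limit_buy(price=102, qty=8): fills=none; bids=[#4:8@102] asks=[-]
After op 5 [order #5] limit_buy(price=98, qty=2): fills=none; bids=[#4:8@102 #5:2@98] asks=[-]
After op 6 [order #6] market_buy(qty=2): fills=none; bids=[#4:8@102 #5:2@98] asks=[-]
After op 7 [order #7] limit_buy(price=97, qty=4): fills=none; bids=[#4:8@102 #5:2@98 #7:4@97] asks=[-]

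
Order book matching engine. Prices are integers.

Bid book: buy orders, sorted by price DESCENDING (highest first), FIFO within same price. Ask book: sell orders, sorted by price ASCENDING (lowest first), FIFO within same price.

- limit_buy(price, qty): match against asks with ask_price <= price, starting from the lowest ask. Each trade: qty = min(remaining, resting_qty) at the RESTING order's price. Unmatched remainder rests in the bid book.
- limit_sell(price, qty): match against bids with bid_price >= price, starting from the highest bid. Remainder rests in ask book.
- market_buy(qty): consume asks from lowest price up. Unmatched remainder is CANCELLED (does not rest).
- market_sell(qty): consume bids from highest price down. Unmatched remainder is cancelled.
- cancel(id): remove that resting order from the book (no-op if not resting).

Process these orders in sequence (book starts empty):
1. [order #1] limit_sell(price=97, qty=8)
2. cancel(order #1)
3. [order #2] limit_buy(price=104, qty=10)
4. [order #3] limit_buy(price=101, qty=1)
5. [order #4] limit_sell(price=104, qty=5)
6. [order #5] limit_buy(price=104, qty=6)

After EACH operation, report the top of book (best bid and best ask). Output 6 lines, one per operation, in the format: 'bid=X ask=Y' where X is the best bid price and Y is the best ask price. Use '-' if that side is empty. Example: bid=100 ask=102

Answer: bid=- ask=97
bid=- ask=-
bid=104 ask=-
bid=104 ask=-
bid=104 ask=-
bid=104 ask=-

Derivation:
After op 1 [order #1] limit_sell(price=97, qty=8): fills=none; bids=[-] asks=[#1:8@97]
After op 2 cancel(order #1): fills=none; bids=[-] asks=[-]
After op 3 [order #2] limit_buy(price=104, qty=10): fills=none; bids=[#2:10@104] asks=[-]
After op 4 [order #3] limit_buy(price=101, qty=1): fills=none; bids=[#2:10@104 #3:1@101] asks=[-]
After op 5 [order #4] limit_sell(price=104, qty=5): fills=#2x#4:5@104; bids=[#2:5@104 #3:1@101] asks=[-]
After op 6 [order #5] limit_buy(price=104, qty=6): fills=none; bids=[#2:5@104 #5:6@104 #3:1@101] asks=[-]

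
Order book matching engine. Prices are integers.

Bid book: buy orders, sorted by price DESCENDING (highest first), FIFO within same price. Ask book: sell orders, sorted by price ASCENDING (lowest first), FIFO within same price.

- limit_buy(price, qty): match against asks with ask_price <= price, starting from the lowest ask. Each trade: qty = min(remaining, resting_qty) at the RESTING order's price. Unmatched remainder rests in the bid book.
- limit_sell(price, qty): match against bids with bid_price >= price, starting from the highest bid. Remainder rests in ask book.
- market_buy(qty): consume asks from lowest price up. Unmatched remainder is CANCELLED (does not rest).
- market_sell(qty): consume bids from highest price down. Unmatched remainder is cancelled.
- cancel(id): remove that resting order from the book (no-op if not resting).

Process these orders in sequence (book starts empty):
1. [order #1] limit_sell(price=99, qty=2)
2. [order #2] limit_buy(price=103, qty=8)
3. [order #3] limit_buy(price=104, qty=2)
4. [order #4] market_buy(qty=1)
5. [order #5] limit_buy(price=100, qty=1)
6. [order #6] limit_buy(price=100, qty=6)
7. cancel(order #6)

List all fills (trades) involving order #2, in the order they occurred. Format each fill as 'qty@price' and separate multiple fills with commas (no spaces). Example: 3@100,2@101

After op 1 [order #1] limit_sell(price=99, qty=2): fills=none; bids=[-] asks=[#1:2@99]
After op 2 [order #2] limit_buy(price=103, qty=8): fills=#2x#1:2@99; bids=[#2:6@103] asks=[-]
After op 3 [order #3] limit_buy(price=104, qty=2): fills=none; bids=[#3:2@104 #2:6@103] asks=[-]
After op 4 [order #4] market_buy(qty=1): fills=none; bids=[#3:2@104 #2:6@103] asks=[-]
After op 5 [order #5] limit_buy(price=100, qty=1): fills=none; bids=[#3:2@104 #2:6@103 #5:1@100] asks=[-]
After op 6 [order #6] limit_buy(price=100, qty=6): fills=none; bids=[#3:2@104 #2:6@103 #5:1@100 #6:6@100] asks=[-]
After op 7 cancel(order #6): fills=none; bids=[#3:2@104 #2:6@103 #5:1@100] asks=[-]

Answer: 2@99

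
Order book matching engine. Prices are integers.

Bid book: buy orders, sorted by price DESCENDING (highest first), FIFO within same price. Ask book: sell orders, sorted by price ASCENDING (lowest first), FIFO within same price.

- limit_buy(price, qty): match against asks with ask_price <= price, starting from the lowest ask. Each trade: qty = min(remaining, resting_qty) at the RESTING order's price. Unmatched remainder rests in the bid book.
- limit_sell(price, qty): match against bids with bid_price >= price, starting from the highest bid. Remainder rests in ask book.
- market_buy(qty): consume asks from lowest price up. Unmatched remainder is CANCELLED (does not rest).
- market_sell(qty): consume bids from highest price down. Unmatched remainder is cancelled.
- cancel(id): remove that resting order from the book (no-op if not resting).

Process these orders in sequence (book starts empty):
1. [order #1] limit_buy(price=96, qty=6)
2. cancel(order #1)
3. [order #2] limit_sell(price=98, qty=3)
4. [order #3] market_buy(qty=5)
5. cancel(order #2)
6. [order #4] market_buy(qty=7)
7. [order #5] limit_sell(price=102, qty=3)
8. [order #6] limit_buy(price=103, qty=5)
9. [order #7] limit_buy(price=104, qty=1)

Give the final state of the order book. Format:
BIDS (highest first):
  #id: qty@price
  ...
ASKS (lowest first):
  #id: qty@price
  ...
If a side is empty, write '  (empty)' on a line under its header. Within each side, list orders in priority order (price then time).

Answer: BIDS (highest first):
  #7: 1@104
  #6: 2@103
ASKS (lowest first):
  (empty)

Derivation:
After op 1 [order #1] limit_buy(price=96, qty=6): fills=none; bids=[#1:6@96] asks=[-]
After op 2 cancel(order #1): fills=none; bids=[-] asks=[-]
After op 3 [order #2] limit_sell(price=98, qty=3): fills=none; bids=[-] asks=[#2:3@98]
After op 4 [order #3] market_buy(qty=5): fills=#3x#2:3@98; bids=[-] asks=[-]
After op 5 cancel(order #2): fills=none; bids=[-] asks=[-]
After op 6 [order #4] market_buy(qty=7): fills=none; bids=[-] asks=[-]
After op 7 [order #5] limit_sell(price=102, qty=3): fills=none; bids=[-] asks=[#5:3@102]
After op 8 [order #6] limit_buy(price=103, qty=5): fills=#6x#5:3@102; bids=[#6:2@103] asks=[-]
After op 9 [order #7] limit_buy(price=104, qty=1): fills=none; bids=[#7:1@104 #6:2@103] asks=[-]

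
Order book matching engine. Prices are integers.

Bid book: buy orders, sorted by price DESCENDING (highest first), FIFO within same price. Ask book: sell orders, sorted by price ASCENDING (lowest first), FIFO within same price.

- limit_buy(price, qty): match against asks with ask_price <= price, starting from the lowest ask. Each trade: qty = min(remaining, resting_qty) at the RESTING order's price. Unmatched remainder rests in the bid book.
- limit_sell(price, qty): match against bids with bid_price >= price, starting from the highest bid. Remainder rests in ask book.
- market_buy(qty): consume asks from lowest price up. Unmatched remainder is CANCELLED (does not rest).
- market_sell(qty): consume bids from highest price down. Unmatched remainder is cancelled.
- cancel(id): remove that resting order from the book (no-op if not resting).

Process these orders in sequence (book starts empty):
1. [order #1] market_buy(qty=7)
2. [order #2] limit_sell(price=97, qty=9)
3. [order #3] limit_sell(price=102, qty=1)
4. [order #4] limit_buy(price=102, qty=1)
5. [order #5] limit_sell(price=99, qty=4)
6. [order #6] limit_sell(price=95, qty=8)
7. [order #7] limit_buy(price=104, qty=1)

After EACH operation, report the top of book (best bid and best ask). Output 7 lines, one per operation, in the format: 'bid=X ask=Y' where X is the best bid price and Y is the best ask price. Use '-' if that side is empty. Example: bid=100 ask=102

After op 1 [order #1] market_buy(qty=7): fills=none; bids=[-] asks=[-]
After op 2 [order #2] limit_sell(price=97, qty=9): fills=none; bids=[-] asks=[#2:9@97]
After op 3 [order #3] limit_sell(price=102, qty=1): fills=none; bids=[-] asks=[#2:9@97 #3:1@102]
After op 4 [order #4] limit_buy(price=102, qty=1): fills=#4x#2:1@97; bids=[-] asks=[#2:8@97 #3:1@102]
After op 5 [order #5] limit_sell(price=99, qty=4): fills=none; bids=[-] asks=[#2:8@97 #5:4@99 #3:1@102]
After op 6 [order #6] limit_sell(price=95, qty=8): fills=none; bids=[-] asks=[#6:8@95 #2:8@97 #5:4@99 #3:1@102]
After op 7 [order #7] limit_buy(price=104, qty=1): fills=#7x#6:1@95; bids=[-] asks=[#6:7@95 #2:8@97 #5:4@99 #3:1@102]

Answer: bid=- ask=-
bid=- ask=97
bid=- ask=97
bid=- ask=97
bid=- ask=97
bid=- ask=95
bid=- ask=95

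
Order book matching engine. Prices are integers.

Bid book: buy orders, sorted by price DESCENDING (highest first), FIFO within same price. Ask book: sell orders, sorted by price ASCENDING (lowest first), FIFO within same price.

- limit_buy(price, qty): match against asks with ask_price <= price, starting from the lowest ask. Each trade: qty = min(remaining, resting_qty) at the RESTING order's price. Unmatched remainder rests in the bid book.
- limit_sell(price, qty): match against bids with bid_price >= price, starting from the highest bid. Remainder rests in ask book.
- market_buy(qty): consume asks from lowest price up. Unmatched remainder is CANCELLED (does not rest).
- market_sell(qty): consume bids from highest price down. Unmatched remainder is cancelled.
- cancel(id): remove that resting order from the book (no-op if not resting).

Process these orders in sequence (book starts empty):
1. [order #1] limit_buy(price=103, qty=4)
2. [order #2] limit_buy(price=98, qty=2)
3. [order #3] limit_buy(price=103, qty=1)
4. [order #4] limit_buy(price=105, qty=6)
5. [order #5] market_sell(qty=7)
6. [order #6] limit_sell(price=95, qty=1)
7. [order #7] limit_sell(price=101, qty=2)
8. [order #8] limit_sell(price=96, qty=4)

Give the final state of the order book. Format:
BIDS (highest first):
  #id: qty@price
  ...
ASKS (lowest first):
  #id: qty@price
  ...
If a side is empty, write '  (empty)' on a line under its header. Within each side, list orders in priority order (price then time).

After op 1 [order #1] limit_buy(price=103, qty=4): fills=none; bids=[#1:4@103] asks=[-]
After op 2 [order #2] limit_buy(price=98, qty=2): fills=none; bids=[#1:4@103 #2:2@98] asks=[-]
After op 3 [order #3] limit_buy(price=103, qty=1): fills=none; bids=[#1:4@103 #3:1@103 #2:2@98] asks=[-]
After op 4 [order #4] limit_buy(price=105, qty=6): fills=none; bids=[#4:6@105 #1:4@103 #3:1@103 #2:2@98] asks=[-]
After op 5 [order #5] market_sell(qty=7): fills=#4x#5:6@105 #1x#5:1@103; bids=[#1:3@103 #3:1@103 #2:2@98] asks=[-]
After op 6 [order #6] limit_sell(price=95, qty=1): fills=#1x#6:1@103; bids=[#1:2@103 #3:1@103 #2:2@98] asks=[-]
After op 7 [order #7] limit_sell(price=101, qty=2): fills=#1x#7:2@103; bids=[#3:1@103 #2:2@98] asks=[-]
After op 8 [order #8] limit_sell(price=96, qty=4): fills=#3x#8:1@103 #2x#8:2@98; bids=[-] asks=[#8:1@96]

Answer: BIDS (highest first):
  (empty)
ASKS (lowest first):
  #8: 1@96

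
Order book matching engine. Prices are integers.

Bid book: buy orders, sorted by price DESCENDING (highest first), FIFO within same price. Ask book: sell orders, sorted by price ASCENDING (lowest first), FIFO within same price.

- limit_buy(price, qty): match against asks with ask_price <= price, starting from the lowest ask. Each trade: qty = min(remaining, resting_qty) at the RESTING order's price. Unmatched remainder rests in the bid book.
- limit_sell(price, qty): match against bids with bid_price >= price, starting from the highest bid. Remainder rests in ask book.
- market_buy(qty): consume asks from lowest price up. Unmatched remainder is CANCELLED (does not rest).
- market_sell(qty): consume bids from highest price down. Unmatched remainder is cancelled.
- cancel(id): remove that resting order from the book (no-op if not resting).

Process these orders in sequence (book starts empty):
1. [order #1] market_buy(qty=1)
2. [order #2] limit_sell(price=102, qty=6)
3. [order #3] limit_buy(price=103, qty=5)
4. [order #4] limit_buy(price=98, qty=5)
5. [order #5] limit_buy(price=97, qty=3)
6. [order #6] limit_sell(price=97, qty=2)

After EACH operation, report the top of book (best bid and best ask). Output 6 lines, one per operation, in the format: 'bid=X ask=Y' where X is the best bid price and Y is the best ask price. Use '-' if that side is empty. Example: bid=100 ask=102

Answer: bid=- ask=-
bid=- ask=102
bid=- ask=102
bid=98 ask=102
bid=98 ask=102
bid=98 ask=102

Derivation:
After op 1 [order #1] market_buy(qty=1): fills=none; bids=[-] asks=[-]
After op 2 [order #2] limit_sell(price=102, qty=6): fills=none; bids=[-] asks=[#2:6@102]
After op 3 [order #3] limit_buy(price=103, qty=5): fills=#3x#2:5@102; bids=[-] asks=[#2:1@102]
After op 4 [order #4] limit_buy(price=98, qty=5): fills=none; bids=[#4:5@98] asks=[#2:1@102]
After op 5 [order #5] limit_buy(price=97, qty=3): fills=none; bids=[#4:5@98 #5:3@97] asks=[#2:1@102]
After op 6 [order #6] limit_sell(price=97, qty=2): fills=#4x#6:2@98; bids=[#4:3@98 #5:3@97] asks=[#2:1@102]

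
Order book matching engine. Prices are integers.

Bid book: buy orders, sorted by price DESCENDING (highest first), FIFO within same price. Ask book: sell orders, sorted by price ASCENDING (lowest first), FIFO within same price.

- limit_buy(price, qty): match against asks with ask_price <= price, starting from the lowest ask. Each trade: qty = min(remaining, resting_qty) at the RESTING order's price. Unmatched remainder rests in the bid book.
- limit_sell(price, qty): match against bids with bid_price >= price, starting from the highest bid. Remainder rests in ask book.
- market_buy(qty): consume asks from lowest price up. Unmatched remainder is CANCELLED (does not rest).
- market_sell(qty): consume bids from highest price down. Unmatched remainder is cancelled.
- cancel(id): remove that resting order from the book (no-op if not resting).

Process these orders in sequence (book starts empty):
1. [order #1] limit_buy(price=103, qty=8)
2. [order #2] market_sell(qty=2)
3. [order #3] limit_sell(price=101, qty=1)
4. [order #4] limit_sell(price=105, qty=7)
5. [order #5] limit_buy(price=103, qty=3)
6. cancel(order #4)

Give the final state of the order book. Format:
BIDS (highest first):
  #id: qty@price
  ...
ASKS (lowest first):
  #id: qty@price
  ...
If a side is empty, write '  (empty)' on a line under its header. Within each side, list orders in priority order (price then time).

After op 1 [order #1] limit_buy(price=103, qty=8): fills=none; bids=[#1:8@103] asks=[-]
After op 2 [order #2] market_sell(qty=2): fills=#1x#2:2@103; bids=[#1:6@103] asks=[-]
After op 3 [order #3] limit_sell(price=101, qty=1): fills=#1x#3:1@103; bids=[#1:5@103] asks=[-]
After op 4 [order #4] limit_sell(price=105, qty=7): fills=none; bids=[#1:5@103] asks=[#4:7@105]
After op 5 [order #5] limit_buy(price=103, qty=3): fills=none; bids=[#1:5@103 #5:3@103] asks=[#4:7@105]
After op 6 cancel(order #4): fills=none; bids=[#1:5@103 #5:3@103] asks=[-]

Answer: BIDS (highest first):
  #1: 5@103
  #5: 3@103
ASKS (lowest first):
  (empty)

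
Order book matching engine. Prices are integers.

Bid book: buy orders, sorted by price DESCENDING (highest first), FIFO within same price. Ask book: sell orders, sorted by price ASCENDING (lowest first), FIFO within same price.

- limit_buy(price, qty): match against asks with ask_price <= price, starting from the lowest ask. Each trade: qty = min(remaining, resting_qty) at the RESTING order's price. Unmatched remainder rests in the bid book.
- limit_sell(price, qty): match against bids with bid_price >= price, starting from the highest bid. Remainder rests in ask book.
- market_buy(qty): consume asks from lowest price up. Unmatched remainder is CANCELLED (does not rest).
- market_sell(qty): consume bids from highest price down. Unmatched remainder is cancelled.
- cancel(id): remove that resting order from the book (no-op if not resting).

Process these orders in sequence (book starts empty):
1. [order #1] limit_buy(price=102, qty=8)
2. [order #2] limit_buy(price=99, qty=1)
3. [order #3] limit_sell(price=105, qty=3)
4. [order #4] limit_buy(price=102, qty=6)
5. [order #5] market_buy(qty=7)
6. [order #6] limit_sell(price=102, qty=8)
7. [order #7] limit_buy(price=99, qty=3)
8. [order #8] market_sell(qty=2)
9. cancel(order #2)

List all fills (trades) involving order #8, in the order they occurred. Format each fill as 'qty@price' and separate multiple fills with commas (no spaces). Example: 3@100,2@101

Answer: 2@102

Derivation:
After op 1 [order #1] limit_buy(price=102, qty=8): fills=none; bids=[#1:8@102] asks=[-]
After op 2 [order #2] limit_buy(price=99, qty=1): fills=none; bids=[#1:8@102 #2:1@99] asks=[-]
After op 3 [order #3] limit_sell(price=105, qty=3): fills=none; bids=[#1:8@102 #2:1@99] asks=[#3:3@105]
After op 4 [order #4] limit_buy(price=102, qty=6): fills=none; bids=[#1:8@102 #4:6@102 #2:1@99] asks=[#3:3@105]
After op 5 [order #5] market_buy(qty=7): fills=#5x#3:3@105; bids=[#1:8@102 #4:6@102 #2:1@99] asks=[-]
After op 6 [order #6] limit_sell(price=102, qty=8): fills=#1x#6:8@102; bids=[#4:6@102 #2:1@99] asks=[-]
After op 7 [order #7] limit_buy(price=99, qty=3): fills=none; bids=[#4:6@102 #2:1@99 #7:3@99] asks=[-]
After op 8 [order #8] market_sell(qty=2): fills=#4x#8:2@102; bids=[#4:4@102 #2:1@99 #7:3@99] asks=[-]
After op 9 cancel(order #2): fills=none; bids=[#4:4@102 #7:3@99] asks=[-]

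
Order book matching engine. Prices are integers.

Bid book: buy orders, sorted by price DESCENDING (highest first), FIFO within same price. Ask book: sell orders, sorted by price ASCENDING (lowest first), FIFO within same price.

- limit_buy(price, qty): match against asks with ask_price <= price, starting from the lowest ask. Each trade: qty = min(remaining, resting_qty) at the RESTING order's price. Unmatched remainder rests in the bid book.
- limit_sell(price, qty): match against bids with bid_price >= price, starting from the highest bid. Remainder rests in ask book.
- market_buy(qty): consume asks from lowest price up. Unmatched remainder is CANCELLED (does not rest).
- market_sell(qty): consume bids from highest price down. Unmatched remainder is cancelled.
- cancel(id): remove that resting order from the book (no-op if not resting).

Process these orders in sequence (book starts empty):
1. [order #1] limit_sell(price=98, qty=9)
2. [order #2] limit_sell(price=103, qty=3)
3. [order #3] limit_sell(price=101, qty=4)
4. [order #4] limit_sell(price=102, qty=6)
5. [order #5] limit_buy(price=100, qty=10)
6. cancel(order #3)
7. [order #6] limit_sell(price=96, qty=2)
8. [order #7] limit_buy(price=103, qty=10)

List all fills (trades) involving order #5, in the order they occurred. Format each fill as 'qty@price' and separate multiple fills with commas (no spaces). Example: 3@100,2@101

Answer: 9@98,1@100

Derivation:
After op 1 [order #1] limit_sell(price=98, qty=9): fills=none; bids=[-] asks=[#1:9@98]
After op 2 [order #2] limit_sell(price=103, qty=3): fills=none; bids=[-] asks=[#1:9@98 #2:3@103]
After op 3 [order #3] limit_sell(price=101, qty=4): fills=none; bids=[-] asks=[#1:9@98 #3:4@101 #2:3@103]
After op 4 [order #4] limit_sell(price=102, qty=6): fills=none; bids=[-] asks=[#1:9@98 #3:4@101 #4:6@102 #2:3@103]
After op 5 [order #5] limit_buy(price=100, qty=10): fills=#5x#1:9@98; bids=[#5:1@100] asks=[#3:4@101 #4:6@102 #2:3@103]
After op 6 cancel(order #3): fills=none; bids=[#5:1@100] asks=[#4:6@102 #2:3@103]
After op 7 [order #6] limit_sell(price=96, qty=2): fills=#5x#6:1@100; bids=[-] asks=[#6:1@96 #4:6@102 #2:3@103]
After op 8 [order #7] limit_buy(price=103, qty=10): fills=#7x#6:1@96 #7x#4:6@102 #7x#2:3@103; bids=[-] asks=[-]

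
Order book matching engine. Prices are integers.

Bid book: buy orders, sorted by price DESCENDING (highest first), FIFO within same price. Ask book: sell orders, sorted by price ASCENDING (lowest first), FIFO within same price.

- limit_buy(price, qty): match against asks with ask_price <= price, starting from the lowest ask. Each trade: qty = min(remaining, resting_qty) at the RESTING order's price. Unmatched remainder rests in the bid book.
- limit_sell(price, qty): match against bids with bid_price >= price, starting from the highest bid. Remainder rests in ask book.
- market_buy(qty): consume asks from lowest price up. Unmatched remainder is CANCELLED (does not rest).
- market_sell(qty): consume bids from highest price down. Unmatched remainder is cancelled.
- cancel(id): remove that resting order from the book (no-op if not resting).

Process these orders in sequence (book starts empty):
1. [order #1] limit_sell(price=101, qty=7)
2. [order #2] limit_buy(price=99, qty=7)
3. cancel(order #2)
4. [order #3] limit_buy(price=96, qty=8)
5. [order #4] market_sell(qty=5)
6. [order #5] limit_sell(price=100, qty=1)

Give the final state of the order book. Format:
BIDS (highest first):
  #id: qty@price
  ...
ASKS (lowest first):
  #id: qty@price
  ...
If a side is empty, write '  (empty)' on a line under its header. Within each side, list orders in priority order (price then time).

After op 1 [order #1] limit_sell(price=101, qty=7): fills=none; bids=[-] asks=[#1:7@101]
After op 2 [order #2] limit_buy(price=99, qty=7): fills=none; bids=[#2:7@99] asks=[#1:7@101]
After op 3 cancel(order #2): fills=none; bids=[-] asks=[#1:7@101]
After op 4 [order #3] limit_buy(price=96, qty=8): fills=none; bids=[#3:8@96] asks=[#1:7@101]
After op 5 [order #4] market_sell(qty=5): fills=#3x#4:5@96; bids=[#3:3@96] asks=[#1:7@101]
After op 6 [order #5] limit_sell(price=100, qty=1): fills=none; bids=[#3:3@96] asks=[#5:1@100 #1:7@101]

Answer: BIDS (highest first):
  #3: 3@96
ASKS (lowest first):
  #5: 1@100
  #1: 7@101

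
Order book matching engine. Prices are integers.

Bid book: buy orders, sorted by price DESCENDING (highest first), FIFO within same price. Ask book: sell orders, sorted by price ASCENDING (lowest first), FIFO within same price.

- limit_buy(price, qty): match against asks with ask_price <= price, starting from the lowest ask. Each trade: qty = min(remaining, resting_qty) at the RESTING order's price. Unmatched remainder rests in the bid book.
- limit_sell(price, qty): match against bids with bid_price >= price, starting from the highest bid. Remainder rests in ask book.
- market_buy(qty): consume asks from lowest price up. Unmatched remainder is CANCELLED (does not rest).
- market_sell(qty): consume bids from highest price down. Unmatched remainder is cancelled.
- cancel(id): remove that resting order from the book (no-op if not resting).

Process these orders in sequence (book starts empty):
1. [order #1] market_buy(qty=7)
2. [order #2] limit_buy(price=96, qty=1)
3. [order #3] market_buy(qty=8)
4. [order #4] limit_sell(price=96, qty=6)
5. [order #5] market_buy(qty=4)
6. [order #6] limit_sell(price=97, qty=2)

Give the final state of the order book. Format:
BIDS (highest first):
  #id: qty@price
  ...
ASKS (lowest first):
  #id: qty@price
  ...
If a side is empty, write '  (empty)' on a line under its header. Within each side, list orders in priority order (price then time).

After op 1 [order #1] market_buy(qty=7): fills=none; bids=[-] asks=[-]
After op 2 [order #2] limit_buy(price=96, qty=1): fills=none; bids=[#2:1@96] asks=[-]
After op 3 [order #3] market_buy(qty=8): fills=none; bids=[#2:1@96] asks=[-]
After op 4 [order #4] limit_sell(price=96, qty=6): fills=#2x#4:1@96; bids=[-] asks=[#4:5@96]
After op 5 [order #5] market_buy(qty=4): fills=#5x#4:4@96; bids=[-] asks=[#4:1@96]
After op 6 [order #6] limit_sell(price=97, qty=2): fills=none; bids=[-] asks=[#4:1@96 #6:2@97]

Answer: BIDS (highest first):
  (empty)
ASKS (lowest first):
  #4: 1@96
  #6: 2@97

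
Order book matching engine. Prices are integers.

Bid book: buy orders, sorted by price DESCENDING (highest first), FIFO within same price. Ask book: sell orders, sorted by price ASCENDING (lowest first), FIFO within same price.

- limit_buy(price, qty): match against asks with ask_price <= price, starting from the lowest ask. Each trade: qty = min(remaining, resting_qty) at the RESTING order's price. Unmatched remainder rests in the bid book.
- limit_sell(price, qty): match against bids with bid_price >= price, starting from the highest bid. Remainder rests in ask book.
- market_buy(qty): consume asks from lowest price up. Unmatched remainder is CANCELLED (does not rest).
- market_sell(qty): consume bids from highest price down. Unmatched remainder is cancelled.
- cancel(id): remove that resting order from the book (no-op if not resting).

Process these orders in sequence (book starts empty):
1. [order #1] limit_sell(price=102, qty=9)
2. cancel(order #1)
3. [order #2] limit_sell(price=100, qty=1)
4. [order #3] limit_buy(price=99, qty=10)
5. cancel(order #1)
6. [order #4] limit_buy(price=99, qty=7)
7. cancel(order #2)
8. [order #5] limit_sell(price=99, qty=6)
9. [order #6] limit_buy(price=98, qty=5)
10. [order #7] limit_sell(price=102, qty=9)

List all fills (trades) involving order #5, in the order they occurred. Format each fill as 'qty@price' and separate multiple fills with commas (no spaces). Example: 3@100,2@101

Answer: 6@99

Derivation:
After op 1 [order #1] limit_sell(price=102, qty=9): fills=none; bids=[-] asks=[#1:9@102]
After op 2 cancel(order #1): fills=none; bids=[-] asks=[-]
After op 3 [order #2] limit_sell(price=100, qty=1): fills=none; bids=[-] asks=[#2:1@100]
After op 4 [order #3] limit_buy(price=99, qty=10): fills=none; bids=[#3:10@99] asks=[#2:1@100]
After op 5 cancel(order #1): fills=none; bids=[#3:10@99] asks=[#2:1@100]
After op 6 [order #4] limit_buy(price=99, qty=7): fills=none; bids=[#3:10@99 #4:7@99] asks=[#2:1@100]
After op 7 cancel(order #2): fills=none; bids=[#3:10@99 #4:7@99] asks=[-]
After op 8 [order #5] limit_sell(price=99, qty=6): fills=#3x#5:6@99; bids=[#3:4@99 #4:7@99] asks=[-]
After op 9 [order #6] limit_buy(price=98, qty=5): fills=none; bids=[#3:4@99 #4:7@99 #6:5@98] asks=[-]
After op 10 [order #7] limit_sell(price=102, qty=9): fills=none; bids=[#3:4@99 #4:7@99 #6:5@98] asks=[#7:9@102]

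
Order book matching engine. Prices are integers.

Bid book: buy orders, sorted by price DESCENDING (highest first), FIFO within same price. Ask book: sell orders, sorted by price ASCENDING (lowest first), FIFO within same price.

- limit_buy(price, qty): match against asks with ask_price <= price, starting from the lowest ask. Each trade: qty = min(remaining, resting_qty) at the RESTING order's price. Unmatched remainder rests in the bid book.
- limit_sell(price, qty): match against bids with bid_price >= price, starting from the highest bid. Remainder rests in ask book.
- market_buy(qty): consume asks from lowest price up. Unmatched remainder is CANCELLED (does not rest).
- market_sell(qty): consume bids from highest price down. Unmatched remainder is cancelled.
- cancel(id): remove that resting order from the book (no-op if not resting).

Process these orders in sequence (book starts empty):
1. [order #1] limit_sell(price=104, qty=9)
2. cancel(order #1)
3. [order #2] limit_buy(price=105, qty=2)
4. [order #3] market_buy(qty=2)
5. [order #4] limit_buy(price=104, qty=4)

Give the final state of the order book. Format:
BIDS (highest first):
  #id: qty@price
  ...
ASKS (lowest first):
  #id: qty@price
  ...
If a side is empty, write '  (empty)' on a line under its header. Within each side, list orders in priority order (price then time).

After op 1 [order #1] limit_sell(price=104, qty=9): fills=none; bids=[-] asks=[#1:9@104]
After op 2 cancel(order #1): fills=none; bids=[-] asks=[-]
After op 3 [order #2] limit_buy(price=105, qty=2): fills=none; bids=[#2:2@105] asks=[-]
After op 4 [order #3] market_buy(qty=2): fills=none; bids=[#2:2@105] asks=[-]
After op 5 [order #4] limit_buy(price=104, qty=4): fills=none; bids=[#2:2@105 #4:4@104] asks=[-]

Answer: BIDS (highest first):
  #2: 2@105
  #4: 4@104
ASKS (lowest first):
  (empty)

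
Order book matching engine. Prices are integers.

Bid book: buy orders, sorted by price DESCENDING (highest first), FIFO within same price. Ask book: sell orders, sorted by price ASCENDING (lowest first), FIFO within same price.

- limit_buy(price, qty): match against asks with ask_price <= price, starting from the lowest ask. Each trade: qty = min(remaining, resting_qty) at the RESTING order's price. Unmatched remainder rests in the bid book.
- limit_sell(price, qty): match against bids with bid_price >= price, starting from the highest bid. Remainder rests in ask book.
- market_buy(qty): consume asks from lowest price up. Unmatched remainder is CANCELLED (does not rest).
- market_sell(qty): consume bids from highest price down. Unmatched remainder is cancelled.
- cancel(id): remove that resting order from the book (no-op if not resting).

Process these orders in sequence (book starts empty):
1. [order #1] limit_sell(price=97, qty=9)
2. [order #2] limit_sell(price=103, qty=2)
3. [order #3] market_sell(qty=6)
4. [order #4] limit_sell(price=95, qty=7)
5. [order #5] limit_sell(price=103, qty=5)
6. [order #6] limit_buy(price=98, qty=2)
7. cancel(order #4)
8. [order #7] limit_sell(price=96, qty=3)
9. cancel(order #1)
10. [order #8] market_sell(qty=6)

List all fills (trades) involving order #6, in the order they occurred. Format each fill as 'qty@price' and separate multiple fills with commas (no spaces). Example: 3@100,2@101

Answer: 2@95

Derivation:
After op 1 [order #1] limit_sell(price=97, qty=9): fills=none; bids=[-] asks=[#1:9@97]
After op 2 [order #2] limit_sell(price=103, qty=2): fills=none; bids=[-] asks=[#1:9@97 #2:2@103]
After op 3 [order #3] market_sell(qty=6): fills=none; bids=[-] asks=[#1:9@97 #2:2@103]
After op 4 [order #4] limit_sell(price=95, qty=7): fills=none; bids=[-] asks=[#4:7@95 #1:9@97 #2:2@103]
After op 5 [order #5] limit_sell(price=103, qty=5): fills=none; bids=[-] asks=[#4:7@95 #1:9@97 #2:2@103 #5:5@103]
After op 6 [order #6] limit_buy(price=98, qty=2): fills=#6x#4:2@95; bids=[-] asks=[#4:5@95 #1:9@97 #2:2@103 #5:5@103]
After op 7 cancel(order #4): fills=none; bids=[-] asks=[#1:9@97 #2:2@103 #5:5@103]
After op 8 [order #7] limit_sell(price=96, qty=3): fills=none; bids=[-] asks=[#7:3@96 #1:9@97 #2:2@103 #5:5@103]
After op 9 cancel(order #1): fills=none; bids=[-] asks=[#7:3@96 #2:2@103 #5:5@103]
After op 10 [order #8] market_sell(qty=6): fills=none; bids=[-] asks=[#7:3@96 #2:2@103 #5:5@103]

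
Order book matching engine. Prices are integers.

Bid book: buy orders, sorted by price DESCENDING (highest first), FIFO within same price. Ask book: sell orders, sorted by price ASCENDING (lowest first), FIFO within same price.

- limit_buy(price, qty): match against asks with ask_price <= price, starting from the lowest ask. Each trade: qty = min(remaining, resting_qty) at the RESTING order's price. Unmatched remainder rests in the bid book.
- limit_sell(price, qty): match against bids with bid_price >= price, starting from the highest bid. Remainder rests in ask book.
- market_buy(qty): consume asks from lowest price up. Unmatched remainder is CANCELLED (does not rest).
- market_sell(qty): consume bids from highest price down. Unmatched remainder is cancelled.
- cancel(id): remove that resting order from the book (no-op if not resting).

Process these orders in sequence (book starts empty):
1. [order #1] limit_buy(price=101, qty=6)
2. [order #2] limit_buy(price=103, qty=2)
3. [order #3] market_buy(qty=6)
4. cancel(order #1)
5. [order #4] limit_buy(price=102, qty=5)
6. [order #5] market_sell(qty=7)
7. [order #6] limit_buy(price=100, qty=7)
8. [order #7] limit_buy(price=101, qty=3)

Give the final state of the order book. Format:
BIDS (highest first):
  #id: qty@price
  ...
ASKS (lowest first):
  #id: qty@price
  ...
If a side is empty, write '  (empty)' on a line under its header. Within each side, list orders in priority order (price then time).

After op 1 [order #1] limit_buy(price=101, qty=6): fills=none; bids=[#1:6@101] asks=[-]
After op 2 [order #2] limit_buy(price=103, qty=2): fills=none; bids=[#2:2@103 #1:6@101] asks=[-]
After op 3 [order #3] market_buy(qty=6): fills=none; bids=[#2:2@103 #1:6@101] asks=[-]
After op 4 cancel(order #1): fills=none; bids=[#2:2@103] asks=[-]
After op 5 [order #4] limit_buy(price=102, qty=5): fills=none; bids=[#2:2@103 #4:5@102] asks=[-]
After op 6 [order #5] market_sell(qty=7): fills=#2x#5:2@103 #4x#5:5@102; bids=[-] asks=[-]
After op 7 [order #6] limit_buy(price=100, qty=7): fills=none; bids=[#6:7@100] asks=[-]
After op 8 [order #7] limit_buy(price=101, qty=3): fills=none; bids=[#7:3@101 #6:7@100] asks=[-]

Answer: BIDS (highest first):
  #7: 3@101
  #6: 7@100
ASKS (lowest first):
  (empty)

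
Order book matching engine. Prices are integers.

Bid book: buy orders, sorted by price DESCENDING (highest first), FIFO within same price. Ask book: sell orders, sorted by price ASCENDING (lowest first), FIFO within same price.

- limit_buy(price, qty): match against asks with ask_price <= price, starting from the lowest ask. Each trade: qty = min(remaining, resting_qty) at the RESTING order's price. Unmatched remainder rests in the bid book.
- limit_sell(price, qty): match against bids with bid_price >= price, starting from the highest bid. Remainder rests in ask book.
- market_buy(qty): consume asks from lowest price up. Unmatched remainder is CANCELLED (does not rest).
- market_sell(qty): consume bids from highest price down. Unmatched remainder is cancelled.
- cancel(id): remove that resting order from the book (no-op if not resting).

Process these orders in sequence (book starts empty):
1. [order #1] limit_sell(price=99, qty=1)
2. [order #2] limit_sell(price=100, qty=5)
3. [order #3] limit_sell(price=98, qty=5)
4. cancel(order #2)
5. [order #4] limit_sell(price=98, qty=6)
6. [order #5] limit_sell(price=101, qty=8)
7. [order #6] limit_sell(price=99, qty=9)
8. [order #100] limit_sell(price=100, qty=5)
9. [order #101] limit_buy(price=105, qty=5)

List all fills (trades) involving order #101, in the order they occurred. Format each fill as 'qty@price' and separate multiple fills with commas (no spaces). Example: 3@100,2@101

Answer: 5@98

Derivation:
After op 1 [order #1] limit_sell(price=99, qty=1): fills=none; bids=[-] asks=[#1:1@99]
After op 2 [order #2] limit_sell(price=100, qty=5): fills=none; bids=[-] asks=[#1:1@99 #2:5@100]
After op 3 [order #3] limit_sell(price=98, qty=5): fills=none; bids=[-] asks=[#3:5@98 #1:1@99 #2:5@100]
After op 4 cancel(order #2): fills=none; bids=[-] asks=[#3:5@98 #1:1@99]
After op 5 [order #4] limit_sell(price=98, qty=6): fills=none; bids=[-] asks=[#3:5@98 #4:6@98 #1:1@99]
After op 6 [order #5] limit_sell(price=101, qty=8): fills=none; bids=[-] asks=[#3:5@98 #4:6@98 #1:1@99 #5:8@101]
After op 7 [order #6] limit_sell(price=99, qty=9): fills=none; bids=[-] asks=[#3:5@98 #4:6@98 #1:1@99 #6:9@99 #5:8@101]
After op 8 [order #100] limit_sell(price=100, qty=5): fills=none; bids=[-] asks=[#3:5@98 #4:6@98 #1:1@99 #6:9@99 #100:5@100 #5:8@101]
After op 9 [order #101] limit_buy(price=105, qty=5): fills=#101x#3:5@98; bids=[-] asks=[#4:6@98 #1:1@99 #6:9@99 #100:5@100 #5:8@101]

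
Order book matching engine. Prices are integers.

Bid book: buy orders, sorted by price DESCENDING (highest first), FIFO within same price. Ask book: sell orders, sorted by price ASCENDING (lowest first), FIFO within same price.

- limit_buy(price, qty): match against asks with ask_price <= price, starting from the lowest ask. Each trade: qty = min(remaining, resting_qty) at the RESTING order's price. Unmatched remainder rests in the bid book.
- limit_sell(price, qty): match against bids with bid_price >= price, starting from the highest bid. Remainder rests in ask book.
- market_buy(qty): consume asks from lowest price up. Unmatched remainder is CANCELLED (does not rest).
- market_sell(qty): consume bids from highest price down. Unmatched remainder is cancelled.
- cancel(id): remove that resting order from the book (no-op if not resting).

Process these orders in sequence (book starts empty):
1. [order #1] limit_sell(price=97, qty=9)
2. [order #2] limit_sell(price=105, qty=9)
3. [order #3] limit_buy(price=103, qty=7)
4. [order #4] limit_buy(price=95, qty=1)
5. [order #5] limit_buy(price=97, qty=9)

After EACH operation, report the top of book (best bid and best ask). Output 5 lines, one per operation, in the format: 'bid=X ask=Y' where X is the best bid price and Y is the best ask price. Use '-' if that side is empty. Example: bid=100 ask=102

Answer: bid=- ask=97
bid=- ask=97
bid=- ask=97
bid=95 ask=97
bid=97 ask=105

Derivation:
After op 1 [order #1] limit_sell(price=97, qty=9): fills=none; bids=[-] asks=[#1:9@97]
After op 2 [order #2] limit_sell(price=105, qty=9): fills=none; bids=[-] asks=[#1:9@97 #2:9@105]
After op 3 [order #3] limit_buy(price=103, qty=7): fills=#3x#1:7@97; bids=[-] asks=[#1:2@97 #2:9@105]
After op 4 [order #4] limit_buy(price=95, qty=1): fills=none; bids=[#4:1@95] asks=[#1:2@97 #2:9@105]
After op 5 [order #5] limit_buy(price=97, qty=9): fills=#5x#1:2@97; bids=[#5:7@97 #4:1@95] asks=[#2:9@105]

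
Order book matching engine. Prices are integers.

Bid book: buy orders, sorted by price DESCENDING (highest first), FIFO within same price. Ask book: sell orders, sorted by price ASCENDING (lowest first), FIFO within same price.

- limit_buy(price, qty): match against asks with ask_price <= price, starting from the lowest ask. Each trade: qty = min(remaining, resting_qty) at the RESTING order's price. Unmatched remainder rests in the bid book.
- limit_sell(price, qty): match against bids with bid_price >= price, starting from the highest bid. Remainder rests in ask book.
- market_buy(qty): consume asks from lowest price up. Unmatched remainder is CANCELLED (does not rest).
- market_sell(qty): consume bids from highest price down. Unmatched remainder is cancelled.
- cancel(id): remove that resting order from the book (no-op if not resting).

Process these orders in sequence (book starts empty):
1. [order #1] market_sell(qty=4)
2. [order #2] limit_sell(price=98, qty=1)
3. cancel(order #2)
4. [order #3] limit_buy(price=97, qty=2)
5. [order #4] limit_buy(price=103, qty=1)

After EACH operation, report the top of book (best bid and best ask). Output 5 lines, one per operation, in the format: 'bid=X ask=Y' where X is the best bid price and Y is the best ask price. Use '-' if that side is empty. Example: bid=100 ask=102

After op 1 [order #1] market_sell(qty=4): fills=none; bids=[-] asks=[-]
After op 2 [order #2] limit_sell(price=98, qty=1): fills=none; bids=[-] asks=[#2:1@98]
After op 3 cancel(order #2): fills=none; bids=[-] asks=[-]
After op 4 [order #3] limit_buy(price=97, qty=2): fills=none; bids=[#3:2@97] asks=[-]
After op 5 [order #4] limit_buy(price=103, qty=1): fills=none; bids=[#4:1@103 #3:2@97] asks=[-]

Answer: bid=- ask=-
bid=- ask=98
bid=- ask=-
bid=97 ask=-
bid=103 ask=-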